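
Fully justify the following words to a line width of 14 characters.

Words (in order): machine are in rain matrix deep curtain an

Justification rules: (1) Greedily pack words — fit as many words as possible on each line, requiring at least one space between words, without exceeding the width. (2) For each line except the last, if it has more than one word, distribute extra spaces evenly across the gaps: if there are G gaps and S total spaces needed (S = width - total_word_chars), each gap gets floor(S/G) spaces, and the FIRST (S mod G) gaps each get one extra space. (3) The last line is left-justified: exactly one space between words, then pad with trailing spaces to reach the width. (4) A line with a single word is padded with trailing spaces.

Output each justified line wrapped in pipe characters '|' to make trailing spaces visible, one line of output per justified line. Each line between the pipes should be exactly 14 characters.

Answer: |machine are in|
|rain    matrix|
|deep   curtain|
|an            |

Derivation:
Line 1: ['machine', 'are', 'in'] (min_width=14, slack=0)
Line 2: ['rain', 'matrix'] (min_width=11, slack=3)
Line 3: ['deep', 'curtain'] (min_width=12, slack=2)
Line 4: ['an'] (min_width=2, slack=12)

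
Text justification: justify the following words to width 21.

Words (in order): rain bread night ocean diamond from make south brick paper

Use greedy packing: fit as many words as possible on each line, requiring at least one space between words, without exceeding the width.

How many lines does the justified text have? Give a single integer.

Line 1: ['rain', 'bread', 'night'] (min_width=16, slack=5)
Line 2: ['ocean', 'diamond', 'from'] (min_width=18, slack=3)
Line 3: ['make', 'south', 'brick'] (min_width=16, slack=5)
Line 4: ['paper'] (min_width=5, slack=16)
Total lines: 4

Answer: 4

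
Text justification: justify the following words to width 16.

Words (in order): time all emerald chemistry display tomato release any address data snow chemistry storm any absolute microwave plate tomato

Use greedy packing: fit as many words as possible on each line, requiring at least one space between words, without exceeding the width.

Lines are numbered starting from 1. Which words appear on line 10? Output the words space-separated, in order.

Line 1: ['time', 'all', 'emerald'] (min_width=16, slack=0)
Line 2: ['chemistry'] (min_width=9, slack=7)
Line 3: ['display', 'tomato'] (min_width=14, slack=2)
Line 4: ['release', 'any'] (min_width=11, slack=5)
Line 5: ['address', 'data'] (min_width=12, slack=4)
Line 6: ['snow', 'chemistry'] (min_width=14, slack=2)
Line 7: ['storm', 'any'] (min_width=9, slack=7)
Line 8: ['absolute'] (min_width=8, slack=8)
Line 9: ['microwave', 'plate'] (min_width=15, slack=1)
Line 10: ['tomato'] (min_width=6, slack=10)

Answer: tomato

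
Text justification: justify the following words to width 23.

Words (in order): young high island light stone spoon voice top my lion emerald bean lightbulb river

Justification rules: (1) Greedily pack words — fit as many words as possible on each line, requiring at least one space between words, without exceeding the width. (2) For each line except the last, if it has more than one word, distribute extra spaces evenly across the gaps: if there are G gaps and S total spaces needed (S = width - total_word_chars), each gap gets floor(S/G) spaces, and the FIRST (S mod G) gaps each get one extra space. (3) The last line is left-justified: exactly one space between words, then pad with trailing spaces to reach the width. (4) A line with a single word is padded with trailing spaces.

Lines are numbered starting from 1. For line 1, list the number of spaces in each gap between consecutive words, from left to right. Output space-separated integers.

Line 1: ['young', 'high', 'island', 'light'] (min_width=23, slack=0)
Line 2: ['stone', 'spoon', 'voice', 'top'] (min_width=21, slack=2)
Line 3: ['my', 'lion', 'emerald', 'bean'] (min_width=20, slack=3)
Line 4: ['lightbulb', 'river'] (min_width=15, slack=8)

Answer: 1 1 1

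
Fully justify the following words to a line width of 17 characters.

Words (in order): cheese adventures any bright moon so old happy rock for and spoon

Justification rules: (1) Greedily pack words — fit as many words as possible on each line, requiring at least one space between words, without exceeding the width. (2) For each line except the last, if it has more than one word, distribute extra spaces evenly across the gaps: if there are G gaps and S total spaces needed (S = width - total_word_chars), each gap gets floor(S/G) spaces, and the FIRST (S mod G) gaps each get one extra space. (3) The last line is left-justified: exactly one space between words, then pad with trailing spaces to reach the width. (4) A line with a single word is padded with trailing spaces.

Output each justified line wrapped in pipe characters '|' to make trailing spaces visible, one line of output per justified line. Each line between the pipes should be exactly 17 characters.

Line 1: ['cheese', 'adventures'] (min_width=17, slack=0)
Line 2: ['any', 'bright', 'moon'] (min_width=15, slack=2)
Line 3: ['so', 'old', 'happy', 'rock'] (min_width=17, slack=0)
Line 4: ['for', 'and', 'spoon'] (min_width=13, slack=4)

Answer: |cheese adventures|
|any  bright  moon|
|so old happy rock|
|for and spoon    |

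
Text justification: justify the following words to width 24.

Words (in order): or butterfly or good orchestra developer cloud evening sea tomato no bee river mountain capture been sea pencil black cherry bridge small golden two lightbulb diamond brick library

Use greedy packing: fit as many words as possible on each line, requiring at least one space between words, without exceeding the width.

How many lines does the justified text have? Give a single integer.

Answer: 9

Derivation:
Line 1: ['or', 'butterfly', 'or', 'good'] (min_width=20, slack=4)
Line 2: ['orchestra', 'developer'] (min_width=19, slack=5)
Line 3: ['cloud', 'evening', 'sea', 'tomato'] (min_width=24, slack=0)
Line 4: ['no', 'bee', 'river', 'mountain'] (min_width=21, slack=3)
Line 5: ['capture', 'been', 'sea', 'pencil'] (min_width=23, slack=1)
Line 6: ['black', 'cherry', 'bridge'] (min_width=19, slack=5)
Line 7: ['small', 'golden', 'two'] (min_width=16, slack=8)
Line 8: ['lightbulb', 'diamond', 'brick'] (min_width=23, slack=1)
Line 9: ['library'] (min_width=7, slack=17)
Total lines: 9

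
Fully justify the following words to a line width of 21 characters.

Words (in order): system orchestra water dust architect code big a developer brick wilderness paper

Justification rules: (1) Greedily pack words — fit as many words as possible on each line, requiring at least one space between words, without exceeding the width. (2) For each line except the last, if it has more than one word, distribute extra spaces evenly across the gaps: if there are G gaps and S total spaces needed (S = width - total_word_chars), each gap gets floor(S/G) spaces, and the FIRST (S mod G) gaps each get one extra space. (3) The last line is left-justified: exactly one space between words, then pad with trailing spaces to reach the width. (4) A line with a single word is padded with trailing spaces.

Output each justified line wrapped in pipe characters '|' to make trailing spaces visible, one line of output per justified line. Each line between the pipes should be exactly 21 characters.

Answer: |system      orchestra|
|water  dust architect|
|code  big a developer|
|brick      wilderness|
|paper                |

Derivation:
Line 1: ['system', 'orchestra'] (min_width=16, slack=5)
Line 2: ['water', 'dust', 'architect'] (min_width=20, slack=1)
Line 3: ['code', 'big', 'a', 'developer'] (min_width=20, slack=1)
Line 4: ['brick', 'wilderness'] (min_width=16, slack=5)
Line 5: ['paper'] (min_width=5, slack=16)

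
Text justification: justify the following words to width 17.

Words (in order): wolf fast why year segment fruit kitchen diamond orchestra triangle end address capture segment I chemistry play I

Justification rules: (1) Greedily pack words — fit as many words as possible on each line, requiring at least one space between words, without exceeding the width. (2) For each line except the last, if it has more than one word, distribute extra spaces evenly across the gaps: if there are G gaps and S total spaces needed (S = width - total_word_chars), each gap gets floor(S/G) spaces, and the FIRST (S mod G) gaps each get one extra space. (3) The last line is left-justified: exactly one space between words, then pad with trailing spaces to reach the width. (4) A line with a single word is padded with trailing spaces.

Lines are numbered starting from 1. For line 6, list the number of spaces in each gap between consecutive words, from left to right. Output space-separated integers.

Line 1: ['wolf', 'fast', 'why'] (min_width=13, slack=4)
Line 2: ['year', 'segment'] (min_width=12, slack=5)
Line 3: ['fruit', 'kitchen'] (min_width=13, slack=4)
Line 4: ['diamond', 'orchestra'] (min_width=17, slack=0)
Line 5: ['triangle', 'end'] (min_width=12, slack=5)
Line 6: ['address', 'capture'] (min_width=15, slack=2)
Line 7: ['segment', 'I'] (min_width=9, slack=8)
Line 8: ['chemistry', 'play', 'I'] (min_width=16, slack=1)

Answer: 3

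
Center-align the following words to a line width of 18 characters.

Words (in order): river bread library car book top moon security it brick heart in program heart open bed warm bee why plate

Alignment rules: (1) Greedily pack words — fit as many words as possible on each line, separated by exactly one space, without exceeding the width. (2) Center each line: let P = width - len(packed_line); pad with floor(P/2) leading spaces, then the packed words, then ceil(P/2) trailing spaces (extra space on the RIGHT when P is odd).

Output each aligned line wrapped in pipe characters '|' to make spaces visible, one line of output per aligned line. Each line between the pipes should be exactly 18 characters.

Line 1: ['river', 'bread'] (min_width=11, slack=7)
Line 2: ['library', 'car', 'book'] (min_width=16, slack=2)
Line 3: ['top', 'moon', 'security'] (min_width=17, slack=1)
Line 4: ['it', 'brick', 'heart', 'in'] (min_width=17, slack=1)
Line 5: ['program', 'heart', 'open'] (min_width=18, slack=0)
Line 6: ['bed', 'warm', 'bee', 'why'] (min_width=16, slack=2)
Line 7: ['plate'] (min_width=5, slack=13)

Answer: |   river bread    |
| library car book |
|top moon security |
|it brick heart in |
|program heart open|
| bed warm bee why |
|      plate       |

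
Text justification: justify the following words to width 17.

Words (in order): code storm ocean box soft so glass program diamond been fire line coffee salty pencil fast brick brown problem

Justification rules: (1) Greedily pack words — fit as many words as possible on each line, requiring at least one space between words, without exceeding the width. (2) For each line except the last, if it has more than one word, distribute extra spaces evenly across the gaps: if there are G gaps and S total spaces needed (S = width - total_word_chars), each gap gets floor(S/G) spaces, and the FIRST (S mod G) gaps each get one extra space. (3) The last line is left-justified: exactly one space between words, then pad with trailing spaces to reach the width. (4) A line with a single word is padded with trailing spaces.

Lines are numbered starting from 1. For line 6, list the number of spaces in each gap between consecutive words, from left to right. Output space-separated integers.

Line 1: ['code', 'storm', 'ocean'] (min_width=16, slack=1)
Line 2: ['box', 'soft', 'so', 'glass'] (min_width=17, slack=0)
Line 3: ['program', 'diamond'] (min_width=15, slack=2)
Line 4: ['been', 'fire', 'line'] (min_width=14, slack=3)
Line 5: ['coffee', 'salty'] (min_width=12, slack=5)
Line 6: ['pencil', 'fast', 'brick'] (min_width=17, slack=0)
Line 7: ['brown', 'problem'] (min_width=13, slack=4)

Answer: 1 1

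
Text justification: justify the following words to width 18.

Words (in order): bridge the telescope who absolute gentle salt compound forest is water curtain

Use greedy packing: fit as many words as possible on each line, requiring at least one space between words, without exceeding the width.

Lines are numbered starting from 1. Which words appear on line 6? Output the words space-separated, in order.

Line 1: ['bridge', 'the'] (min_width=10, slack=8)
Line 2: ['telescope', 'who'] (min_width=13, slack=5)
Line 3: ['absolute', 'gentle'] (min_width=15, slack=3)
Line 4: ['salt', 'compound'] (min_width=13, slack=5)
Line 5: ['forest', 'is', 'water'] (min_width=15, slack=3)
Line 6: ['curtain'] (min_width=7, slack=11)

Answer: curtain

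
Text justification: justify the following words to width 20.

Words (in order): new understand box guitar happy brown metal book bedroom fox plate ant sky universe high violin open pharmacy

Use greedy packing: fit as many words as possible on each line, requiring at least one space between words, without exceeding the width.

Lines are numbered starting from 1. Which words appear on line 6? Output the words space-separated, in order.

Answer: open pharmacy

Derivation:
Line 1: ['new', 'understand', 'box'] (min_width=18, slack=2)
Line 2: ['guitar', 'happy', 'brown'] (min_width=18, slack=2)
Line 3: ['metal', 'book', 'bedroom'] (min_width=18, slack=2)
Line 4: ['fox', 'plate', 'ant', 'sky'] (min_width=17, slack=3)
Line 5: ['universe', 'high', 'violin'] (min_width=20, slack=0)
Line 6: ['open', 'pharmacy'] (min_width=13, slack=7)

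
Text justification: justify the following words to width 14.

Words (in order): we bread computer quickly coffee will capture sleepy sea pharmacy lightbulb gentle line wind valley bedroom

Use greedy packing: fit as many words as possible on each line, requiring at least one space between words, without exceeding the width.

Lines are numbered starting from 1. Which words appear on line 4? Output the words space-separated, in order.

Line 1: ['we', 'bread'] (min_width=8, slack=6)
Line 2: ['computer'] (min_width=8, slack=6)
Line 3: ['quickly', 'coffee'] (min_width=14, slack=0)
Line 4: ['will', 'capture'] (min_width=12, slack=2)
Line 5: ['sleepy', 'sea'] (min_width=10, slack=4)
Line 6: ['pharmacy'] (min_width=8, slack=6)
Line 7: ['lightbulb'] (min_width=9, slack=5)
Line 8: ['gentle', 'line'] (min_width=11, slack=3)
Line 9: ['wind', 'valley'] (min_width=11, slack=3)
Line 10: ['bedroom'] (min_width=7, slack=7)

Answer: will capture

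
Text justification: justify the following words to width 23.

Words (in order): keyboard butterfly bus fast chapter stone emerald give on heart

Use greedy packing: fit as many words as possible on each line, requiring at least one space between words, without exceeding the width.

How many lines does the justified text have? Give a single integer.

Line 1: ['keyboard', 'butterfly', 'bus'] (min_width=22, slack=1)
Line 2: ['fast', 'chapter', 'stone'] (min_width=18, slack=5)
Line 3: ['emerald', 'give', 'on', 'heart'] (min_width=21, slack=2)
Total lines: 3

Answer: 3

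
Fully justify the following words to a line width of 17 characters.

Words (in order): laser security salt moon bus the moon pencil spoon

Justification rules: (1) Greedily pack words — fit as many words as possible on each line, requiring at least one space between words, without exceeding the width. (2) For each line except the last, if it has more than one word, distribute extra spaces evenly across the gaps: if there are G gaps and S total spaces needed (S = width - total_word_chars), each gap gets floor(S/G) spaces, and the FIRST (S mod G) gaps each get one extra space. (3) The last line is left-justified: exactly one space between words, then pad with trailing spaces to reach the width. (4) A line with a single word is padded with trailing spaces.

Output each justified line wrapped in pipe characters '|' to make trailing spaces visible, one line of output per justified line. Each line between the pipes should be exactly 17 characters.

Answer: |laser    security|
|salt moon bus the|
|moon pencil spoon|

Derivation:
Line 1: ['laser', 'security'] (min_width=14, slack=3)
Line 2: ['salt', 'moon', 'bus', 'the'] (min_width=17, slack=0)
Line 3: ['moon', 'pencil', 'spoon'] (min_width=17, slack=0)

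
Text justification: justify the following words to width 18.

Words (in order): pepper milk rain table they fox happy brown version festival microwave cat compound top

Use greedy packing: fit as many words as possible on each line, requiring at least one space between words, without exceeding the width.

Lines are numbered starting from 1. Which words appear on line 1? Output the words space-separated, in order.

Line 1: ['pepper', 'milk', 'rain'] (min_width=16, slack=2)
Line 2: ['table', 'they', 'fox'] (min_width=14, slack=4)
Line 3: ['happy', 'brown'] (min_width=11, slack=7)
Line 4: ['version', 'festival'] (min_width=16, slack=2)
Line 5: ['microwave', 'cat'] (min_width=13, slack=5)
Line 6: ['compound', 'top'] (min_width=12, slack=6)

Answer: pepper milk rain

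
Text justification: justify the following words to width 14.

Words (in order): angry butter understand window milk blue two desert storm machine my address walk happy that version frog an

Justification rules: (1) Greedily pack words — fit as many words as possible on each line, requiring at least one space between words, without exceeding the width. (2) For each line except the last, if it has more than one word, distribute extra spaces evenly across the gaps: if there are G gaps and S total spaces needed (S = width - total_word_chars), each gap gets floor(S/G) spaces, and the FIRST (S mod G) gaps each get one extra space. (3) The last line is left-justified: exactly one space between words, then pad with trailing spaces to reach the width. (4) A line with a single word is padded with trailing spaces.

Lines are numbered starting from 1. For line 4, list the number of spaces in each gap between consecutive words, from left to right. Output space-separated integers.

Answer: 7

Derivation:
Line 1: ['angry', 'butter'] (min_width=12, slack=2)
Line 2: ['understand'] (min_width=10, slack=4)
Line 3: ['window', 'milk'] (min_width=11, slack=3)
Line 4: ['blue', 'two'] (min_width=8, slack=6)
Line 5: ['desert', 'storm'] (min_width=12, slack=2)
Line 6: ['machine', 'my'] (min_width=10, slack=4)
Line 7: ['address', 'walk'] (min_width=12, slack=2)
Line 8: ['happy', 'that'] (min_width=10, slack=4)
Line 9: ['version', 'frog'] (min_width=12, slack=2)
Line 10: ['an'] (min_width=2, slack=12)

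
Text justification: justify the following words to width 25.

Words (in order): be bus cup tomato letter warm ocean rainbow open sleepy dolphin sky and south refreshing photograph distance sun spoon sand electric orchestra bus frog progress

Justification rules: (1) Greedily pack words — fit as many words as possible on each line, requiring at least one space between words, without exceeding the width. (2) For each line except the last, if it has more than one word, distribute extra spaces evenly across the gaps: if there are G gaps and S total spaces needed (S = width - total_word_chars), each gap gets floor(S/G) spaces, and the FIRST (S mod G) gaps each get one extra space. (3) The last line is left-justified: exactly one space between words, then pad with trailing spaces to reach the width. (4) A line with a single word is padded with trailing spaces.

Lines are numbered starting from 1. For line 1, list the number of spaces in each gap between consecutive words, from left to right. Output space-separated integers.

Line 1: ['be', 'bus', 'cup', 'tomato', 'letter'] (min_width=24, slack=1)
Line 2: ['warm', 'ocean', 'rainbow', 'open'] (min_width=23, slack=2)
Line 3: ['sleepy', 'dolphin', 'sky', 'and'] (min_width=22, slack=3)
Line 4: ['south', 'refreshing'] (min_width=16, slack=9)
Line 5: ['photograph', 'distance', 'sun'] (min_width=23, slack=2)
Line 6: ['spoon', 'sand', 'electric'] (min_width=19, slack=6)
Line 7: ['orchestra', 'bus', 'frog'] (min_width=18, slack=7)
Line 8: ['progress'] (min_width=8, slack=17)

Answer: 2 1 1 1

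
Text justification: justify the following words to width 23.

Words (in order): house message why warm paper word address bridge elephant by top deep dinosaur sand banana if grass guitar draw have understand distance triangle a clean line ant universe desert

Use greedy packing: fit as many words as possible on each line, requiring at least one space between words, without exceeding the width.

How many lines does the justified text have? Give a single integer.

Line 1: ['house', 'message', 'why', 'warm'] (min_width=22, slack=1)
Line 2: ['paper', 'word', 'address'] (min_width=18, slack=5)
Line 3: ['bridge', 'elephant', 'by', 'top'] (min_width=22, slack=1)
Line 4: ['deep', 'dinosaur', 'sand'] (min_width=18, slack=5)
Line 5: ['banana', 'if', 'grass', 'guitar'] (min_width=22, slack=1)
Line 6: ['draw', 'have', 'understand'] (min_width=20, slack=3)
Line 7: ['distance', 'triangle', 'a'] (min_width=19, slack=4)
Line 8: ['clean', 'line', 'ant', 'universe'] (min_width=23, slack=0)
Line 9: ['desert'] (min_width=6, slack=17)
Total lines: 9

Answer: 9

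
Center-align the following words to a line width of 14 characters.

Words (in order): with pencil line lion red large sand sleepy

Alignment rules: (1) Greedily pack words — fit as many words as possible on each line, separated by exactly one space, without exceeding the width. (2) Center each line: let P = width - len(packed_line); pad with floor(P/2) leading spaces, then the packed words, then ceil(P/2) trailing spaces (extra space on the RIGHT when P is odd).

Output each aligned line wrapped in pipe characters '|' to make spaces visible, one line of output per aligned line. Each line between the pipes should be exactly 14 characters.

Answer: | with pencil  |
|line lion red |
|  large sand  |
|    sleepy    |

Derivation:
Line 1: ['with', 'pencil'] (min_width=11, slack=3)
Line 2: ['line', 'lion', 'red'] (min_width=13, slack=1)
Line 3: ['large', 'sand'] (min_width=10, slack=4)
Line 4: ['sleepy'] (min_width=6, slack=8)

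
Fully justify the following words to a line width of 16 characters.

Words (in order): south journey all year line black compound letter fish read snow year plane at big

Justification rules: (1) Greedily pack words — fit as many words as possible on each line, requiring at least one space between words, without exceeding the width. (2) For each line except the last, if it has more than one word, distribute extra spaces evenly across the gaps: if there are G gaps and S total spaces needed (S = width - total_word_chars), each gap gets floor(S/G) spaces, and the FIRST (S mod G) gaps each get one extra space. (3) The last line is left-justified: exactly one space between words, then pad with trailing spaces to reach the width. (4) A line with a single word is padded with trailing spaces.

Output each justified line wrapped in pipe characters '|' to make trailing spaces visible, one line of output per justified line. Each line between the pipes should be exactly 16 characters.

Line 1: ['south', 'journey'] (min_width=13, slack=3)
Line 2: ['all', 'year', 'line'] (min_width=13, slack=3)
Line 3: ['black', 'compound'] (min_width=14, slack=2)
Line 4: ['letter', 'fish', 'read'] (min_width=16, slack=0)
Line 5: ['snow', 'year', 'plane'] (min_width=15, slack=1)
Line 6: ['at', 'big'] (min_width=6, slack=10)

Answer: |south    journey|
|all   year  line|
|black   compound|
|letter fish read|
|snow  year plane|
|at big          |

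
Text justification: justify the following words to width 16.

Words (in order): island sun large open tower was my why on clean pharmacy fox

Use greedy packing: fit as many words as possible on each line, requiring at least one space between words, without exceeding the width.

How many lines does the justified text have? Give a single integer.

Line 1: ['island', 'sun', 'large'] (min_width=16, slack=0)
Line 2: ['open', 'tower', 'was'] (min_width=14, slack=2)
Line 3: ['my', 'why', 'on', 'clean'] (min_width=15, slack=1)
Line 4: ['pharmacy', 'fox'] (min_width=12, slack=4)
Total lines: 4

Answer: 4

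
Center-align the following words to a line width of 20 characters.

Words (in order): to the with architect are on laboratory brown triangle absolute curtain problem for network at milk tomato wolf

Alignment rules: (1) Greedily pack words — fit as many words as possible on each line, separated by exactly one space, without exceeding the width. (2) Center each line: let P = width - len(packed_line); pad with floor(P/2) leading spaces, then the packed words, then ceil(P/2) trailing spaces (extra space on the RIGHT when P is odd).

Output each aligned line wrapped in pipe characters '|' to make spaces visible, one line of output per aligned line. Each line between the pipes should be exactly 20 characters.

Line 1: ['to', 'the', 'with'] (min_width=11, slack=9)
Line 2: ['architect', 'are', 'on'] (min_width=16, slack=4)
Line 3: ['laboratory', 'brown'] (min_width=16, slack=4)
Line 4: ['triangle', 'absolute'] (min_width=17, slack=3)
Line 5: ['curtain', 'problem', 'for'] (min_width=19, slack=1)
Line 6: ['network', 'at', 'milk'] (min_width=15, slack=5)
Line 7: ['tomato', 'wolf'] (min_width=11, slack=9)

Answer: |    to the with     |
|  architect are on  |
|  laboratory brown  |
| triangle absolute  |
|curtain problem for |
|  network at milk   |
|    tomato wolf     |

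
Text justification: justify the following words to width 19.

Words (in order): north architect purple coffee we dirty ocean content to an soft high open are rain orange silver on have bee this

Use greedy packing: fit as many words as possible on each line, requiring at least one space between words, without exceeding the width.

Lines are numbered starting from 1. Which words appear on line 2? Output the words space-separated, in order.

Line 1: ['north', 'architect'] (min_width=15, slack=4)
Line 2: ['purple', 'coffee', 'we'] (min_width=16, slack=3)
Line 3: ['dirty', 'ocean', 'content'] (min_width=19, slack=0)
Line 4: ['to', 'an', 'soft', 'high'] (min_width=15, slack=4)
Line 5: ['open', 'are', 'rain'] (min_width=13, slack=6)
Line 6: ['orange', 'silver', 'on'] (min_width=16, slack=3)
Line 7: ['have', 'bee', 'this'] (min_width=13, slack=6)

Answer: purple coffee we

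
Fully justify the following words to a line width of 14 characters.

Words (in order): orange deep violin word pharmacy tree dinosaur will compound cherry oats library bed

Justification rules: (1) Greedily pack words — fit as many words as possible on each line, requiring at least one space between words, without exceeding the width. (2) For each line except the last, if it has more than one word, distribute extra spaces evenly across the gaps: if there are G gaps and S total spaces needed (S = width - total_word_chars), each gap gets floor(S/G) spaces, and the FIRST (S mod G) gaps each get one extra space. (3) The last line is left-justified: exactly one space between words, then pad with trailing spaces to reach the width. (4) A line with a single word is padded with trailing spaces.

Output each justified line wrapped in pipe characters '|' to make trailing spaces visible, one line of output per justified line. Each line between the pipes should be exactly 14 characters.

Line 1: ['orange', 'deep'] (min_width=11, slack=3)
Line 2: ['violin', 'word'] (min_width=11, slack=3)
Line 3: ['pharmacy', 'tree'] (min_width=13, slack=1)
Line 4: ['dinosaur', 'will'] (min_width=13, slack=1)
Line 5: ['compound'] (min_width=8, slack=6)
Line 6: ['cherry', 'oats'] (min_width=11, slack=3)
Line 7: ['library', 'bed'] (min_width=11, slack=3)

Answer: |orange    deep|
|violin    word|
|pharmacy  tree|
|dinosaur  will|
|compound      |
|cherry    oats|
|library bed   |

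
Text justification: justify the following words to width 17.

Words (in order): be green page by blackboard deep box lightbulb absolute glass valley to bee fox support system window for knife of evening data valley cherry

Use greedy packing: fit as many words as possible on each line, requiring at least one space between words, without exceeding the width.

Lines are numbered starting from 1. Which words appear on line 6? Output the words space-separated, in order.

Answer: support system

Derivation:
Line 1: ['be', 'green', 'page', 'by'] (min_width=16, slack=1)
Line 2: ['blackboard', 'deep'] (min_width=15, slack=2)
Line 3: ['box', 'lightbulb'] (min_width=13, slack=4)
Line 4: ['absolute', 'glass'] (min_width=14, slack=3)
Line 5: ['valley', 'to', 'bee', 'fox'] (min_width=17, slack=0)
Line 6: ['support', 'system'] (min_width=14, slack=3)
Line 7: ['window', 'for', 'knife'] (min_width=16, slack=1)
Line 8: ['of', 'evening', 'data'] (min_width=15, slack=2)
Line 9: ['valley', 'cherry'] (min_width=13, slack=4)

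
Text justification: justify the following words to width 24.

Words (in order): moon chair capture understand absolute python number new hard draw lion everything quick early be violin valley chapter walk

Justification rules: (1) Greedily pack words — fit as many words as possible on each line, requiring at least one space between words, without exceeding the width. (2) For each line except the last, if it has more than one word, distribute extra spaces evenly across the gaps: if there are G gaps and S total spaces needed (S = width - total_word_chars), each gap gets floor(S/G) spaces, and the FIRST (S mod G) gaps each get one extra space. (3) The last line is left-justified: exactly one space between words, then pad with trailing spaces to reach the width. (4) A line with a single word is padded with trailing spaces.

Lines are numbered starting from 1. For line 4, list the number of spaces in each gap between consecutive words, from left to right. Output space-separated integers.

Answer: 3 3

Derivation:
Line 1: ['moon', 'chair', 'capture'] (min_width=18, slack=6)
Line 2: ['understand', 'absolute'] (min_width=19, slack=5)
Line 3: ['python', 'number', 'new', 'hard'] (min_width=22, slack=2)
Line 4: ['draw', 'lion', 'everything'] (min_width=20, slack=4)
Line 5: ['quick', 'early', 'be', 'violin'] (min_width=21, slack=3)
Line 6: ['valley', 'chapter', 'walk'] (min_width=19, slack=5)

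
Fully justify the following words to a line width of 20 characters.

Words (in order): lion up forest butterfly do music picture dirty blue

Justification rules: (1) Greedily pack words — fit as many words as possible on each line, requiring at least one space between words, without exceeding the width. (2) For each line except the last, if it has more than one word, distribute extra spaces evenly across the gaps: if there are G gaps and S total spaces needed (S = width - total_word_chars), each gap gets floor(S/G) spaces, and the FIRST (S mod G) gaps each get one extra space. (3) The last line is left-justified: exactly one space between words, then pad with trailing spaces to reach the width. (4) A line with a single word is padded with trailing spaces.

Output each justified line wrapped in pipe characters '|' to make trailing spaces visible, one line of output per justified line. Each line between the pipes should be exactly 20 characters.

Answer: |lion    up    forest|
|butterfly  do  music|
|picture dirty blue  |

Derivation:
Line 1: ['lion', 'up', 'forest'] (min_width=14, slack=6)
Line 2: ['butterfly', 'do', 'music'] (min_width=18, slack=2)
Line 3: ['picture', 'dirty', 'blue'] (min_width=18, slack=2)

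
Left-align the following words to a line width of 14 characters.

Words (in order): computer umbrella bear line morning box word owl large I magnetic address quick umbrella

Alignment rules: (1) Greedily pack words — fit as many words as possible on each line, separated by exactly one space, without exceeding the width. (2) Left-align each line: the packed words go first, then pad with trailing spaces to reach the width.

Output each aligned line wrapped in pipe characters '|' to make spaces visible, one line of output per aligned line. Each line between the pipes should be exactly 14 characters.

Line 1: ['computer'] (min_width=8, slack=6)
Line 2: ['umbrella', 'bear'] (min_width=13, slack=1)
Line 3: ['line', 'morning'] (min_width=12, slack=2)
Line 4: ['box', 'word', 'owl'] (min_width=12, slack=2)
Line 5: ['large', 'I'] (min_width=7, slack=7)
Line 6: ['magnetic'] (min_width=8, slack=6)
Line 7: ['address', 'quick'] (min_width=13, slack=1)
Line 8: ['umbrella'] (min_width=8, slack=6)

Answer: |computer      |
|umbrella bear |
|line morning  |
|box word owl  |
|large I       |
|magnetic      |
|address quick |
|umbrella      |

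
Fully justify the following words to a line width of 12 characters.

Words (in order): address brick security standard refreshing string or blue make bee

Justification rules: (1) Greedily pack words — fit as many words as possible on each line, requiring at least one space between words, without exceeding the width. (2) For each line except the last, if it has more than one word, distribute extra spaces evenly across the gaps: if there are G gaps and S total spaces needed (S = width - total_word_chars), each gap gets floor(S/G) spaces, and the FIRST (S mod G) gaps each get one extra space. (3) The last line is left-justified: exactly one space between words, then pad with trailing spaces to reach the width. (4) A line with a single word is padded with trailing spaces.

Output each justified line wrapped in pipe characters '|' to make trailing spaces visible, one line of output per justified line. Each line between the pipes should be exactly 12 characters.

Line 1: ['address'] (min_width=7, slack=5)
Line 2: ['brick'] (min_width=5, slack=7)
Line 3: ['security'] (min_width=8, slack=4)
Line 4: ['standard'] (min_width=8, slack=4)
Line 5: ['refreshing'] (min_width=10, slack=2)
Line 6: ['string', 'or'] (min_width=9, slack=3)
Line 7: ['blue', 'make'] (min_width=9, slack=3)
Line 8: ['bee'] (min_width=3, slack=9)

Answer: |address     |
|brick       |
|security    |
|standard    |
|refreshing  |
|string    or|
|blue    make|
|bee         |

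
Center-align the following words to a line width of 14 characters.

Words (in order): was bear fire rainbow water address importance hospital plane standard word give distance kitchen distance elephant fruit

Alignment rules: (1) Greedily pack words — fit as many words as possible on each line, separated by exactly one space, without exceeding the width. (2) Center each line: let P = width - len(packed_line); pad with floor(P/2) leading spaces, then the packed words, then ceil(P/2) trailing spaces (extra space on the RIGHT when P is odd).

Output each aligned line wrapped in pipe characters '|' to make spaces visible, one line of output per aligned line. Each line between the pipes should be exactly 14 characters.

Answer: |was bear fire |
|rainbow water |
|   address    |
|  importance  |
|hospital plane|
|standard word |
|give distance |
|   kitchen    |
|   distance   |
|elephant fruit|

Derivation:
Line 1: ['was', 'bear', 'fire'] (min_width=13, slack=1)
Line 2: ['rainbow', 'water'] (min_width=13, slack=1)
Line 3: ['address'] (min_width=7, slack=7)
Line 4: ['importance'] (min_width=10, slack=4)
Line 5: ['hospital', 'plane'] (min_width=14, slack=0)
Line 6: ['standard', 'word'] (min_width=13, slack=1)
Line 7: ['give', 'distance'] (min_width=13, slack=1)
Line 8: ['kitchen'] (min_width=7, slack=7)
Line 9: ['distance'] (min_width=8, slack=6)
Line 10: ['elephant', 'fruit'] (min_width=14, slack=0)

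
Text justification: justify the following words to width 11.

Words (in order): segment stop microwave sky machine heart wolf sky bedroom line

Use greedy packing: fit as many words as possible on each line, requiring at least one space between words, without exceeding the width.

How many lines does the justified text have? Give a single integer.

Line 1: ['segment'] (min_width=7, slack=4)
Line 2: ['stop'] (min_width=4, slack=7)
Line 3: ['microwave'] (min_width=9, slack=2)
Line 4: ['sky', 'machine'] (min_width=11, slack=0)
Line 5: ['heart', 'wolf'] (min_width=10, slack=1)
Line 6: ['sky', 'bedroom'] (min_width=11, slack=0)
Line 7: ['line'] (min_width=4, slack=7)
Total lines: 7

Answer: 7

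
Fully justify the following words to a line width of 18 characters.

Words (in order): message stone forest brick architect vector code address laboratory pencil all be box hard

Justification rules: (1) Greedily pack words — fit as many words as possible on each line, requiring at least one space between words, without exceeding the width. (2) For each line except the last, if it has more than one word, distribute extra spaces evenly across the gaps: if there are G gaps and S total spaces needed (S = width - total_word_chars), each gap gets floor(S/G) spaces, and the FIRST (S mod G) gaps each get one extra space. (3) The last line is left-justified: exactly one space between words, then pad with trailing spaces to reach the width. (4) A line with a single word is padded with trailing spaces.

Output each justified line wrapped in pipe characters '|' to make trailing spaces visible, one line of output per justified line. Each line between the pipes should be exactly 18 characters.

Answer: |message      stone|
|forest       brick|
|architect   vector|
|code       address|
|laboratory  pencil|
|all be box hard   |

Derivation:
Line 1: ['message', 'stone'] (min_width=13, slack=5)
Line 2: ['forest', 'brick'] (min_width=12, slack=6)
Line 3: ['architect', 'vector'] (min_width=16, slack=2)
Line 4: ['code', 'address'] (min_width=12, slack=6)
Line 5: ['laboratory', 'pencil'] (min_width=17, slack=1)
Line 6: ['all', 'be', 'box', 'hard'] (min_width=15, slack=3)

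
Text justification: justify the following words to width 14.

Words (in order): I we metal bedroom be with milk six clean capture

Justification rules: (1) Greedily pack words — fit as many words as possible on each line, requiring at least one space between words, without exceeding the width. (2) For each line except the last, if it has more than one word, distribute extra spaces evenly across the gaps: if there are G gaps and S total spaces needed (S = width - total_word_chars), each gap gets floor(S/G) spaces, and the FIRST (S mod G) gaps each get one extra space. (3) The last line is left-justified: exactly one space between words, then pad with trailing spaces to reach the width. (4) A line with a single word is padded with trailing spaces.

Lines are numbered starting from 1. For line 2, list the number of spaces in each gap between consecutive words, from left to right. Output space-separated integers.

Answer: 5

Derivation:
Line 1: ['I', 'we', 'metal'] (min_width=10, slack=4)
Line 2: ['bedroom', 'be'] (min_width=10, slack=4)
Line 3: ['with', 'milk', 'six'] (min_width=13, slack=1)
Line 4: ['clean', 'capture'] (min_width=13, slack=1)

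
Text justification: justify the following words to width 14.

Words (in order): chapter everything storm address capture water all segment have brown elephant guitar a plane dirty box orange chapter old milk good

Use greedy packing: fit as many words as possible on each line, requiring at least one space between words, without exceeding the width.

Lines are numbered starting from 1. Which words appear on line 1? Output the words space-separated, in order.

Line 1: ['chapter'] (min_width=7, slack=7)
Line 2: ['everything'] (min_width=10, slack=4)
Line 3: ['storm', 'address'] (min_width=13, slack=1)
Line 4: ['capture', 'water'] (min_width=13, slack=1)
Line 5: ['all', 'segment'] (min_width=11, slack=3)
Line 6: ['have', 'brown'] (min_width=10, slack=4)
Line 7: ['elephant'] (min_width=8, slack=6)
Line 8: ['guitar', 'a', 'plane'] (min_width=14, slack=0)
Line 9: ['dirty', 'box'] (min_width=9, slack=5)
Line 10: ['orange', 'chapter'] (min_width=14, slack=0)
Line 11: ['old', 'milk', 'good'] (min_width=13, slack=1)

Answer: chapter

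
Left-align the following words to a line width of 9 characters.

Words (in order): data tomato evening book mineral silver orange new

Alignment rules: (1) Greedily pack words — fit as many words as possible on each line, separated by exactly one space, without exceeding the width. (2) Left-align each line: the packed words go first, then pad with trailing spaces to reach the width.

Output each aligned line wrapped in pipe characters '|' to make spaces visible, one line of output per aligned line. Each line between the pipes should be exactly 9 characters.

Answer: |data     |
|tomato   |
|evening  |
|book     |
|mineral  |
|silver   |
|orange   |
|new      |

Derivation:
Line 1: ['data'] (min_width=4, slack=5)
Line 2: ['tomato'] (min_width=6, slack=3)
Line 3: ['evening'] (min_width=7, slack=2)
Line 4: ['book'] (min_width=4, slack=5)
Line 5: ['mineral'] (min_width=7, slack=2)
Line 6: ['silver'] (min_width=6, slack=3)
Line 7: ['orange'] (min_width=6, slack=3)
Line 8: ['new'] (min_width=3, slack=6)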